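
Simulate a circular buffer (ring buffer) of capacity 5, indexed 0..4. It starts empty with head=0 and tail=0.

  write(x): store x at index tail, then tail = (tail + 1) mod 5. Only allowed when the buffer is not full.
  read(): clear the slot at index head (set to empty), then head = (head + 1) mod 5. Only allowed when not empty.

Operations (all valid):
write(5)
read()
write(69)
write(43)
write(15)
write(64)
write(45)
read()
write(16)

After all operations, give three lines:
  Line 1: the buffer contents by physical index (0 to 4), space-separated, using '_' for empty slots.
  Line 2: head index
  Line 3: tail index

write(5): buf=[5 _ _ _ _], head=0, tail=1, size=1
read(): buf=[_ _ _ _ _], head=1, tail=1, size=0
write(69): buf=[_ 69 _ _ _], head=1, tail=2, size=1
write(43): buf=[_ 69 43 _ _], head=1, tail=3, size=2
write(15): buf=[_ 69 43 15 _], head=1, tail=4, size=3
write(64): buf=[_ 69 43 15 64], head=1, tail=0, size=4
write(45): buf=[45 69 43 15 64], head=1, tail=1, size=5
read(): buf=[45 _ 43 15 64], head=2, tail=1, size=4
write(16): buf=[45 16 43 15 64], head=2, tail=2, size=5

Answer: 45 16 43 15 64
2
2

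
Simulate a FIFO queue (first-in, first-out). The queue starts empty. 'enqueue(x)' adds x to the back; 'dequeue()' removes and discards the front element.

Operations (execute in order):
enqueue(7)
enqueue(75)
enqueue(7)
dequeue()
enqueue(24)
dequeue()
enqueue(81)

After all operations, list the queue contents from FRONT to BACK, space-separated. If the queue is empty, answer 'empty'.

enqueue(7): [7]
enqueue(75): [7, 75]
enqueue(7): [7, 75, 7]
dequeue(): [75, 7]
enqueue(24): [75, 7, 24]
dequeue(): [7, 24]
enqueue(81): [7, 24, 81]

Answer: 7 24 81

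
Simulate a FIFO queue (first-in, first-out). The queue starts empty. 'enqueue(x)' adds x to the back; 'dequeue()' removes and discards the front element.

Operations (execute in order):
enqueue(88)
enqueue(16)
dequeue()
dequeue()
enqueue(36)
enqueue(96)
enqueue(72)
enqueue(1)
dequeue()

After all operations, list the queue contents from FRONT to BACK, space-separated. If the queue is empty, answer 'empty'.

enqueue(88): [88]
enqueue(16): [88, 16]
dequeue(): [16]
dequeue(): []
enqueue(36): [36]
enqueue(96): [36, 96]
enqueue(72): [36, 96, 72]
enqueue(1): [36, 96, 72, 1]
dequeue(): [96, 72, 1]

Answer: 96 72 1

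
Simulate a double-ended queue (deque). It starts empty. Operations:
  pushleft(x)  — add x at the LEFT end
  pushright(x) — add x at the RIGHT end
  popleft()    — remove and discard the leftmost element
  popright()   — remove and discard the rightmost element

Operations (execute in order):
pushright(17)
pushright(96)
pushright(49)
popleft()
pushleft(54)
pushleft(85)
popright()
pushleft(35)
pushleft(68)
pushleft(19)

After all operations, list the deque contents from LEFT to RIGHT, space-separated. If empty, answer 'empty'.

pushright(17): [17]
pushright(96): [17, 96]
pushright(49): [17, 96, 49]
popleft(): [96, 49]
pushleft(54): [54, 96, 49]
pushleft(85): [85, 54, 96, 49]
popright(): [85, 54, 96]
pushleft(35): [35, 85, 54, 96]
pushleft(68): [68, 35, 85, 54, 96]
pushleft(19): [19, 68, 35, 85, 54, 96]

Answer: 19 68 35 85 54 96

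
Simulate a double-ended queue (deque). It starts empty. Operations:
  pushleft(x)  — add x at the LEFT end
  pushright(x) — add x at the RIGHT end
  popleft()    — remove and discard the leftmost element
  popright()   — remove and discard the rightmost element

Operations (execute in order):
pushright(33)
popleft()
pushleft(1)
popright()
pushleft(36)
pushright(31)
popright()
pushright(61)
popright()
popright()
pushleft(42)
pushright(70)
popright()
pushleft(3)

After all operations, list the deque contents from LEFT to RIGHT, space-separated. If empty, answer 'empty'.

Answer: 3 42

Derivation:
pushright(33): [33]
popleft(): []
pushleft(1): [1]
popright(): []
pushleft(36): [36]
pushright(31): [36, 31]
popright(): [36]
pushright(61): [36, 61]
popright(): [36]
popright(): []
pushleft(42): [42]
pushright(70): [42, 70]
popright(): [42]
pushleft(3): [3, 42]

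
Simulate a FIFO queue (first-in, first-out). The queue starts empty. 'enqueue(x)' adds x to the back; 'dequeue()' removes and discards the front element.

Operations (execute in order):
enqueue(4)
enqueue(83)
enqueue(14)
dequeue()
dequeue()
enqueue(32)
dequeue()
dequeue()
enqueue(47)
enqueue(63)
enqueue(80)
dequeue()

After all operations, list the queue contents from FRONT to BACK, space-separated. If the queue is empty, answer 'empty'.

Answer: 63 80

Derivation:
enqueue(4): [4]
enqueue(83): [4, 83]
enqueue(14): [4, 83, 14]
dequeue(): [83, 14]
dequeue(): [14]
enqueue(32): [14, 32]
dequeue(): [32]
dequeue(): []
enqueue(47): [47]
enqueue(63): [47, 63]
enqueue(80): [47, 63, 80]
dequeue(): [63, 80]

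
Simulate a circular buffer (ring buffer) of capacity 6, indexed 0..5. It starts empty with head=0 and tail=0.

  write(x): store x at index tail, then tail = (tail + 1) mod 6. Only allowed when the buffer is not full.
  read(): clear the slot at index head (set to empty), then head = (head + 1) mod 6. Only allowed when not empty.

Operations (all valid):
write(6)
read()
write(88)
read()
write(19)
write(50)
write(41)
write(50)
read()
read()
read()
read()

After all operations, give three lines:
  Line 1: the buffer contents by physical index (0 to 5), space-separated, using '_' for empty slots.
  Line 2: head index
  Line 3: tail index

write(6): buf=[6 _ _ _ _ _], head=0, tail=1, size=1
read(): buf=[_ _ _ _ _ _], head=1, tail=1, size=0
write(88): buf=[_ 88 _ _ _ _], head=1, tail=2, size=1
read(): buf=[_ _ _ _ _ _], head=2, tail=2, size=0
write(19): buf=[_ _ 19 _ _ _], head=2, tail=3, size=1
write(50): buf=[_ _ 19 50 _ _], head=2, tail=4, size=2
write(41): buf=[_ _ 19 50 41 _], head=2, tail=5, size=3
write(50): buf=[_ _ 19 50 41 50], head=2, tail=0, size=4
read(): buf=[_ _ _ 50 41 50], head=3, tail=0, size=3
read(): buf=[_ _ _ _ 41 50], head=4, tail=0, size=2
read(): buf=[_ _ _ _ _ 50], head=5, tail=0, size=1
read(): buf=[_ _ _ _ _ _], head=0, tail=0, size=0

Answer: _ _ _ _ _ _
0
0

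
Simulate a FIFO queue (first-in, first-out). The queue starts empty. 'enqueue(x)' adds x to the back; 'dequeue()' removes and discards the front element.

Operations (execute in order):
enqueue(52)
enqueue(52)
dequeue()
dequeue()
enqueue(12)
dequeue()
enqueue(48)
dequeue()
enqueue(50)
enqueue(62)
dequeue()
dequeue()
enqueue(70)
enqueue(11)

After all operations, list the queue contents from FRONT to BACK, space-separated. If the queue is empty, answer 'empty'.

Answer: 70 11

Derivation:
enqueue(52): [52]
enqueue(52): [52, 52]
dequeue(): [52]
dequeue(): []
enqueue(12): [12]
dequeue(): []
enqueue(48): [48]
dequeue(): []
enqueue(50): [50]
enqueue(62): [50, 62]
dequeue(): [62]
dequeue(): []
enqueue(70): [70]
enqueue(11): [70, 11]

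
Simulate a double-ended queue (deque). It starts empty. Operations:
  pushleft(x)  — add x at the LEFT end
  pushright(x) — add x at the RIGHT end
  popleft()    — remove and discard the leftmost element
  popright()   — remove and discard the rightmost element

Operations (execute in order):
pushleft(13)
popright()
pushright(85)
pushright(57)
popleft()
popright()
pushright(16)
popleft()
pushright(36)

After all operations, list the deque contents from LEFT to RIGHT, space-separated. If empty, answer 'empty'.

pushleft(13): [13]
popright(): []
pushright(85): [85]
pushright(57): [85, 57]
popleft(): [57]
popright(): []
pushright(16): [16]
popleft(): []
pushright(36): [36]

Answer: 36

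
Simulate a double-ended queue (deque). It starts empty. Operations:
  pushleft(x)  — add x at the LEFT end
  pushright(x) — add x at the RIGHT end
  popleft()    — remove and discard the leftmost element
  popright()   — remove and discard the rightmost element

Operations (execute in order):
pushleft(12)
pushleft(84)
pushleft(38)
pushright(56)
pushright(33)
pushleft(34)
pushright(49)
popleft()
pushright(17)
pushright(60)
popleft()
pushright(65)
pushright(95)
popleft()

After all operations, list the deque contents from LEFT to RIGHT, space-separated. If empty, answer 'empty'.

pushleft(12): [12]
pushleft(84): [84, 12]
pushleft(38): [38, 84, 12]
pushright(56): [38, 84, 12, 56]
pushright(33): [38, 84, 12, 56, 33]
pushleft(34): [34, 38, 84, 12, 56, 33]
pushright(49): [34, 38, 84, 12, 56, 33, 49]
popleft(): [38, 84, 12, 56, 33, 49]
pushright(17): [38, 84, 12, 56, 33, 49, 17]
pushright(60): [38, 84, 12, 56, 33, 49, 17, 60]
popleft(): [84, 12, 56, 33, 49, 17, 60]
pushright(65): [84, 12, 56, 33, 49, 17, 60, 65]
pushright(95): [84, 12, 56, 33, 49, 17, 60, 65, 95]
popleft(): [12, 56, 33, 49, 17, 60, 65, 95]

Answer: 12 56 33 49 17 60 65 95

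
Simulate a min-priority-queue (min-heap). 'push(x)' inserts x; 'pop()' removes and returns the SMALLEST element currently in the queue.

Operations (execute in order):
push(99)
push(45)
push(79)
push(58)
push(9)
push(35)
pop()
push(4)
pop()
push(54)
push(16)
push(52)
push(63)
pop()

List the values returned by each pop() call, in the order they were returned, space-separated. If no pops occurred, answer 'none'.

Answer: 9 4 16

Derivation:
push(99): heap contents = [99]
push(45): heap contents = [45, 99]
push(79): heap contents = [45, 79, 99]
push(58): heap contents = [45, 58, 79, 99]
push(9): heap contents = [9, 45, 58, 79, 99]
push(35): heap contents = [9, 35, 45, 58, 79, 99]
pop() → 9: heap contents = [35, 45, 58, 79, 99]
push(4): heap contents = [4, 35, 45, 58, 79, 99]
pop() → 4: heap contents = [35, 45, 58, 79, 99]
push(54): heap contents = [35, 45, 54, 58, 79, 99]
push(16): heap contents = [16, 35, 45, 54, 58, 79, 99]
push(52): heap contents = [16, 35, 45, 52, 54, 58, 79, 99]
push(63): heap contents = [16, 35, 45, 52, 54, 58, 63, 79, 99]
pop() → 16: heap contents = [35, 45, 52, 54, 58, 63, 79, 99]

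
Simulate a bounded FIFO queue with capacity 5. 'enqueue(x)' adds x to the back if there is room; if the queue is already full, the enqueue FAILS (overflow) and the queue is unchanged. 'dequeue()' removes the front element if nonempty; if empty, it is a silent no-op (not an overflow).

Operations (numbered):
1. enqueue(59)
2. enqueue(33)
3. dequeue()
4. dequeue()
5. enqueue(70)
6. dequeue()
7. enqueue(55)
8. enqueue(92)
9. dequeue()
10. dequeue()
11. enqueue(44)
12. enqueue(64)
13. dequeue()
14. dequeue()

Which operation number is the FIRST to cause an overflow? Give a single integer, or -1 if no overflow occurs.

Answer: -1

Derivation:
1. enqueue(59): size=1
2. enqueue(33): size=2
3. dequeue(): size=1
4. dequeue(): size=0
5. enqueue(70): size=1
6. dequeue(): size=0
7. enqueue(55): size=1
8. enqueue(92): size=2
9. dequeue(): size=1
10. dequeue(): size=0
11. enqueue(44): size=1
12. enqueue(64): size=2
13. dequeue(): size=1
14. dequeue(): size=0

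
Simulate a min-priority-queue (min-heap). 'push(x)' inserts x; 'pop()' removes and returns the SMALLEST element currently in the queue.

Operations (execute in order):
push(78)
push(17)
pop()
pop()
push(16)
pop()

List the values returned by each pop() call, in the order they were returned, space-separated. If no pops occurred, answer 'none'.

push(78): heap contents = [78]
push(17): heap contents = [17, 78]
pop() → 17: heap contents = [78]
pop() → 78: heap contents = []
push(16): heap contents = [16]
pop() → 16: heap contents = []

Answer: 17 78 16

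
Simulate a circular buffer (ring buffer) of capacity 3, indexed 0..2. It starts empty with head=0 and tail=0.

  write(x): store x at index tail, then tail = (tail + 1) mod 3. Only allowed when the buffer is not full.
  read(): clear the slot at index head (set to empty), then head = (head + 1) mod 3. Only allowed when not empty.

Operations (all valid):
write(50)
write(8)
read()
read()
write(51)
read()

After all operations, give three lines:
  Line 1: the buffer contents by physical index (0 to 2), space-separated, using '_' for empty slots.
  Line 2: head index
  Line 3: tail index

Answer: _ _ _
0
0

Derivation:
write(50): buf=[50 _ _], head=0, tail=1, size=1
write(8): buf=[50 8 _], head=0, tail=2, size=2
read(): buf=[_ 8 _], head=1, tail=2, size=1
read(): buf=[_ _ _], head=2, tail=2, size=0
write(51): buf=[_ _ 51], head=2, tail=0, size=1
read(): buf=[_ _ _], head=0, tail=0, size=0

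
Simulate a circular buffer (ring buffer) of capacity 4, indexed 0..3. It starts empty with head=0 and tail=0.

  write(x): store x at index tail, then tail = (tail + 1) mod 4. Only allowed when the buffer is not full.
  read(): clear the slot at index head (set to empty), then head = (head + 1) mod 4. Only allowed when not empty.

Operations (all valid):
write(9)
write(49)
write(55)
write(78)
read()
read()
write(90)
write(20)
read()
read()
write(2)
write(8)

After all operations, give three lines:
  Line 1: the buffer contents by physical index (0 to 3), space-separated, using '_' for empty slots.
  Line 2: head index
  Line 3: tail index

write(9): buf=[9 _ _ _], head=0, tail=1, size=1
write(49): buf=[9 49 _ _], head=0, tail=2, size=2
write(55): buf=[9 49 55 _], head=0, tail=3, size=3
write(78): buf=[9 49 55 78], head=0, tail=0, size=4
read(): buf=[_ 49 55 78], head=1, tail=0, size=3
read(): buf=[_ _ 55 78], head=2, tail=0, size=2
write(90): buf=[90 _ 55 78], head=2, tail=1, size=3
write(20): buf=[90 20 55 78], head=2, tail=2, size=4
read(): buf=[90 20 _ 78], head=3, tail=2, size=3
read(): buf=[90 20 _ _], head=0, tail=2, size=2
write(2): buf=[90 20 2 _], head=0, tail=3, size=3
write(8): buf=[90 20 2 8], head=0, tail=0, size=4

Answer: 90 20 2 8
0
0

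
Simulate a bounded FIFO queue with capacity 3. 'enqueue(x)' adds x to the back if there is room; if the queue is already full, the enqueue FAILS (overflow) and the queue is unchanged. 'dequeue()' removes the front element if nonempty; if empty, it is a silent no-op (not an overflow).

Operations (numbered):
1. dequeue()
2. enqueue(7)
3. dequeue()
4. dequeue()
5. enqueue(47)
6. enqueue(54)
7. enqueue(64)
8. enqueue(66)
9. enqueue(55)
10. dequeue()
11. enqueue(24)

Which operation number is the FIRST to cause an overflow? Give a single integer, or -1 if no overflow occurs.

Answer: 8

Derivation:
1. dequeue(): empty, no-op, size=0
2. enqueue(7): size=1
3. dequeue(): size=0
4. dequeue(): empty, no-op, size=0
5. enqueue(47): size=1
6. enqueue(54): size=2
7. enqueue(64): size=3
8. enqueue(66): size=3=cap → OVERFLOW (fail)
9. enqueue(55): size=3=cap → OVERFLOW (fail)
10. dequeue(): size=2
11. enqueue(24): size=3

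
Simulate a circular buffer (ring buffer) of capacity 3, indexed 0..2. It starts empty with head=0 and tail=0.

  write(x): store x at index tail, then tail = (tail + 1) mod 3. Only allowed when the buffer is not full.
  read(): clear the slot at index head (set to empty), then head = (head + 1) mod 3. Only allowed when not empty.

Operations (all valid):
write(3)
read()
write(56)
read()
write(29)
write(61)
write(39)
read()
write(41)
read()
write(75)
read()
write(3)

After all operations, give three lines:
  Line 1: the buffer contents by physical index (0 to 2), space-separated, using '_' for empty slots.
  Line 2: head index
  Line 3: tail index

Answer: 75 3 41
2
2

Derivation:
write(3): buf=[3 _ _], head=0, tail=1, size=1
read(): buf=[_ _ _], head=1, tail=1, size=0
write(56): buf=[_ 56 _], head=1, tail=2, size=1
read(): buf=[_ _ _], head=2, tail=2, size=0
write(29): buf=[_ _ 29], head=2, tail=0, size=1
write(61): buf=[61 _ 29], head=2, tail=1, size=2
write(39): buf=[61 39 29], head=2, tail=2, size=3
read(): buf=[61 39 _], head=0, tail=2, size=2
write(41): buf=[61 39 41], head=0, tail=0, size=3
read(): buf=[_ 39 41], head=1, tail=0, size=2
write(75): buf=[75 39 41], head=1, tail=1, size=3
read(): buf=[75 _ 41], head=2, tail=1, size=2
write(3): buf=[75 3 41], head=2, tail=2, size=3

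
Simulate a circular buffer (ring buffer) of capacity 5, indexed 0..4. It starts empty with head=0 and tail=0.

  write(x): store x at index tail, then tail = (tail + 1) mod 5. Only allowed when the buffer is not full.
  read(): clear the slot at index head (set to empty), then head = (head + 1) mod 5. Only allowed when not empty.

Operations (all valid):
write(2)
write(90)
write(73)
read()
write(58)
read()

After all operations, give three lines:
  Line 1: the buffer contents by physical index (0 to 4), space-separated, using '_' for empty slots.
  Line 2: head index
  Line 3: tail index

write(2): buf=[2 _ _ _ _], head=0, tail=1, size=1
write(90): buf=[2 90 _ _ _], head=0, tail=2, size=2
write(73): buf=[2 90 73 _ _], head=0, tail=3, size=3
read(): buf=[_ 90 73 _ _], head=1, tail=3, size=2
write(58): buf=[_ 90 73 58 _], head=1, tail=4, size=3
read(): buf=[_ _ 73 58 _], head=2, tail=4, size=2

Answer: _ _ 73 58 _
2
4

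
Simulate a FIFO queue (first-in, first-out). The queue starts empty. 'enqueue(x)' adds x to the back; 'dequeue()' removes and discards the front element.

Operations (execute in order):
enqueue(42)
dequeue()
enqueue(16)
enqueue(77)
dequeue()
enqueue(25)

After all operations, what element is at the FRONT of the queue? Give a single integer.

enqueue(42): queue = [42]
dequeue(): queue = []
enqueue(16): queue = [16]
enqueue(77): queue = [16, 77]
dequeue(): queue = [77]
enqueue(25): queue = [77, 25]

Answer: 77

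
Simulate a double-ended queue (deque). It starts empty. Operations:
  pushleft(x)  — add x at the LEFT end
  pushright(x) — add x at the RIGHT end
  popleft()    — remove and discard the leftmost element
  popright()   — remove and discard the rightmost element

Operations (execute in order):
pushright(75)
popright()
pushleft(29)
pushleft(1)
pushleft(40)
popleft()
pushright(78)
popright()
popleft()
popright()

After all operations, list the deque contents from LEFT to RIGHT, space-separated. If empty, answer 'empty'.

pushright(75): [75]
popright(): []
pushleft(29): [29]
pushleft(1): [1, 29]
pushleft(40): [40, 1, 29]
popleft(): [1, 29]
pushright(78): [1, 29, 78]
popright(): [1, 29]
popleft(): [29]
popright(): []

Answer: empty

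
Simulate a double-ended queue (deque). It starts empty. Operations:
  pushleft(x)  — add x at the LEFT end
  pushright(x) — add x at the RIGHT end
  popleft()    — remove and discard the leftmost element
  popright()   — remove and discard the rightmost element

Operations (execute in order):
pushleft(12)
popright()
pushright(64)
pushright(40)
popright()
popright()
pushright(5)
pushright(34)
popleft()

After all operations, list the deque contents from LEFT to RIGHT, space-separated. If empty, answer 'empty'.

pushleft(12): [12]
popright(): []
pushright(64): [64]
pushright(40): [64, 40]
popright(): [64]
popright(): []
pushright(5): [5]
pushright(34): [5, 34]
popleft(): [34]

Answer: 34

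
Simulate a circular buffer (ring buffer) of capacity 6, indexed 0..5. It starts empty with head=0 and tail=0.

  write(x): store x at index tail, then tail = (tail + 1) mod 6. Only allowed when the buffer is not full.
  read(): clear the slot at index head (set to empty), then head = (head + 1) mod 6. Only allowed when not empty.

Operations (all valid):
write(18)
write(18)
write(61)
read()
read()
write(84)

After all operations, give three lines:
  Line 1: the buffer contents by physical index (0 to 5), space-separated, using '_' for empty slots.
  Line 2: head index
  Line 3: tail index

write(18): buf=[18 _ _ _ _ _], head=0, tail=1, size=1
write(18): buf=[18 18 _ _ _ _], head=0, tail=2, size=2
write(61): buf=[18 18 61 _ _ _], head=0, tail=3, size=3
read(): buf=[_ 18 61 _ _ _], head=1, tail=3, size=2
read(): buf=[_ _ 61 _ _ _], head=2, tail=3, size=1
write(84): buf=[_ _ 61 84 _ _], head=2, tail=4, size=2

Answer: _ _ 61 84 _ _
2
4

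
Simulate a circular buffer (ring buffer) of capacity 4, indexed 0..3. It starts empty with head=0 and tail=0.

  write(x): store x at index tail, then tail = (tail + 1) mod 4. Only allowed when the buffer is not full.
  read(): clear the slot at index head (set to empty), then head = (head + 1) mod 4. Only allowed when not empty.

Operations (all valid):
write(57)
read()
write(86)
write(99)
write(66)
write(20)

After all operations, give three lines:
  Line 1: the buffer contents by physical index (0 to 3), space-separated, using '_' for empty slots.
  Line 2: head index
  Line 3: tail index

write(57): buf=[57 _ _ _], head=0, tail=1, size=1
read(): buf=[_ _ _ _], head=1, tail=1, size=0
write(86): buf=[_ 86 _ _], head=1, tail=2, size=1
write(99): buf=[_ 86 99 _], head=1, tail=3, size=2
write(66): buf=[_ 86 99 66], head=1, tail=0, size=3
write(20): buf=[20 86 99 66], head=1, tail=1, size=4

Answer: 20 86 99 66
1
1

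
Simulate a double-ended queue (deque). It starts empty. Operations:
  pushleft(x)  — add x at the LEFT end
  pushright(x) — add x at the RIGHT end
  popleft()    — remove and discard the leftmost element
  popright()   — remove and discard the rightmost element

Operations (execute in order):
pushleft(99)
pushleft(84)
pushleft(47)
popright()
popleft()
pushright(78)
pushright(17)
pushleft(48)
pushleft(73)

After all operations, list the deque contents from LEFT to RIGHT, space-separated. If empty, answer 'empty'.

pushleft(99): [99]
pushleft(84): [84, 99]
pushleft(47): [47, 84, 99]
popright(): [47, 84]
popleft(): [84]
pushright(78): [84, 78]
pushright(17): [84, 78, 17]
pushleft(48): [48, 84, 78, 17]
pushleft(73): [73, 48, 84, 78, 17]

Answer: 73 48 84 78 17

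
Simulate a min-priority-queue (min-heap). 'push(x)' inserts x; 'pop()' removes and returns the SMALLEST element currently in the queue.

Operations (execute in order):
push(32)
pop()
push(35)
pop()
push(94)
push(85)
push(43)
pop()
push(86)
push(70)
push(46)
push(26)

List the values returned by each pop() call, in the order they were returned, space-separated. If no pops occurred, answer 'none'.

push(32): heap contents = [32]
pop() → 32: heap contents = []
push(35): heap contents = [35]
pop() → 35: heap contents = []
push(94): heap contents = [94]
push(85): heap contents = [85, 94]
push(43): heap contents = [43, 85, 94]
pop() → 43: heap contents = [85, 94]
push(86): heap contents = [85, 86, 94]
push(70): heap contents = [70, 85, 86, 94]
push(46): heap contents = [46, 70, 85, 86, 94]
push(26): heap contents = [26, 46, 70, 85, 86, 94]

Answer: 32 35 43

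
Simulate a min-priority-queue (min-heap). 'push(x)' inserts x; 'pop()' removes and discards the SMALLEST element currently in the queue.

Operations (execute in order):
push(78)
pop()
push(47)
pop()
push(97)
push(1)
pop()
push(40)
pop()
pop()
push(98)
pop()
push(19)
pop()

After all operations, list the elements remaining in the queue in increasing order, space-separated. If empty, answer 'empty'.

push(78): heap contents = [78]
pop() → 78: heap contents = []
push(47): heap contents = [47]
pop() → 47: heap contents = []
push(97): heap contents = [97]
push(1): heap contents = [1, 97]
pop() → 1: heap contents = [97]
push(40): heap contents = [40, 97]
pop() → 40: heap contents = [97]
pop() → 97: heap contents = []
push(98): heap contents = [98]
pop() → 98: heap contents = []
push(19): heap contents = [19]
pop() → 19: heap contents = []

Answer: empty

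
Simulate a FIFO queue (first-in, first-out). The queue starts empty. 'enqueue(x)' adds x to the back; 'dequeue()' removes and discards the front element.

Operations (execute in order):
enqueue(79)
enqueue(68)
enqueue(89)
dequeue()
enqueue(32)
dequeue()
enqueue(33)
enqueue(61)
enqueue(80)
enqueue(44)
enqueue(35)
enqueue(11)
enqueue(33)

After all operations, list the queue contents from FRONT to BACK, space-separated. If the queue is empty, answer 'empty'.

Answer: 89 32 33 61 80 44 35 11 33

Derivation:
enqueue(79): [79]
enqueue(68): [79, 68]
enqueue(89): [79, 68, 89]
dequeue(): [68, 89]
enqueue(32): [68, 89, 32]
dequeue(): [89, 32]
enqueue(33): [89, 32, 33]
enqueue(61): [89, 32, 33, 61]
enqueue(80): [89, 32, 33, 61, 80]
enqueue(44): [89, 32, 33, 61, 80, 44]
enqueue(35): [89, 32, 33, 61, 80, 44, 35]
enqueue(11): [89, 32, 33, 61, 80, 44, 35, 11]
enqueue(33): [89, 32, 33, 61, 80, 44, 35, 11, 33]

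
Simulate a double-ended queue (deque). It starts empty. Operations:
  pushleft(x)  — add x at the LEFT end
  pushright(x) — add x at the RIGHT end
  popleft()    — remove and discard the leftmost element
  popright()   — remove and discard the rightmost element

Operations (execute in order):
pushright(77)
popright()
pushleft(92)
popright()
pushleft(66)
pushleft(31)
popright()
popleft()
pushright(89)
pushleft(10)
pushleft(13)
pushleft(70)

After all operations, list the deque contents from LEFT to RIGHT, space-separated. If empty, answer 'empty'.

pushright(77): [77]
popright(): []
pushleft(92): [92]
popright(): []
pushleft(66): [66]
pushleft(31): [31, 66]
popright(): [31]
popleft(): []
pushright(89): [89]
pushleft(10): [10, 89]
pushleft(13): [13, 10, 89]
pushleft(70): [70, 13, 10, 89]

Answer: 70 13 10 89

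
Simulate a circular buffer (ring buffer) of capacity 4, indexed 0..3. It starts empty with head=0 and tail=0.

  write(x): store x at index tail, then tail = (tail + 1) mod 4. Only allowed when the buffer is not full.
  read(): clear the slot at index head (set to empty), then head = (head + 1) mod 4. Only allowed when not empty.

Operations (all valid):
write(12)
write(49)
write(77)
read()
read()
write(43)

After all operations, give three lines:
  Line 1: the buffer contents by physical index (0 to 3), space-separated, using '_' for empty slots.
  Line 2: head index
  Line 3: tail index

Answer: _ _ 77 43
2
0

Derivation:
write(12): buf=[12 _ _ _], head=0, tail=1, size=1
write(49): buf=[12 49 _ _], head=0, tail=2, size=2
write(77): buf=[12 49 77 _], head=0, tail=3, size=3
read(): buf=[_ 49 77 _], head=1, tail=3, size=2
read(): buf=[_ _ 77 _], head=2, tail=3, size=1
write(43): buf=[_ _ 77 43], head=2, tail=0, size=2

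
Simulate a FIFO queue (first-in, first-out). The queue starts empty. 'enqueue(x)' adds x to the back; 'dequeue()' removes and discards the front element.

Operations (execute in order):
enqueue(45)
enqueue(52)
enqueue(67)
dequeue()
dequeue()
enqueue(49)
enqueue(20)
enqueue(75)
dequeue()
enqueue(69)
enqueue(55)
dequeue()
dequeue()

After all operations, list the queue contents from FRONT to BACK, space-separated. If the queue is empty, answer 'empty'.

enqueue(45): [45]
enqueue(52): [45, 52]
enqueue(67): [45, 52, 67]
dequeue(): [52, 67]
dequeue(): [67]
enqueue(49): [67, 49]
enqueue(20): [67, 49, 20]
enqueue(75): [67, 49, 20, 75]
dequeue(): [49, 20, 75]
enqueue(69): [49, 20, 75, 69]
enqueue(55): [49, 20, 75, 69, 55]
dequeue(): [20, 75, 69, 55]
dequeue(): [75, 69, 55]

Answer: 75 69 55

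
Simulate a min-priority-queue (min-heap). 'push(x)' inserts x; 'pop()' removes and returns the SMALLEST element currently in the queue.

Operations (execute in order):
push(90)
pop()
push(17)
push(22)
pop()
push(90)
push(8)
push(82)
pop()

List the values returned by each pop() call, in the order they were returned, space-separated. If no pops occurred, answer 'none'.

push(90): heap contents = [90]
pop() → 90: heap contents = []
push(17): heap contents = [17]
push(22): heap contents = [17, 22]
pop() → 17: heap contents = [22]
push(90): heap contents = [22, 90]
push(8): heap contents = [8, 22, 90]
push(82): heap contents = [8, 22, 82, 90]
pop() → 8: heap contents = [22, 82, 90]

Answer: 90 17 8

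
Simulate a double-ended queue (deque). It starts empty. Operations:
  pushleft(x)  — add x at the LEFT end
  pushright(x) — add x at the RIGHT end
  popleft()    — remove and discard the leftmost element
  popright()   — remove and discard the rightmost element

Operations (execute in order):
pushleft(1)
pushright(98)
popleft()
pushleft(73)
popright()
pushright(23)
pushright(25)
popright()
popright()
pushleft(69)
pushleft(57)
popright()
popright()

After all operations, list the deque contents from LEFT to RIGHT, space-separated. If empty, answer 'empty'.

pushleft(1): [1]
pushright(98): [1, 98]
popleft(): [98]
pushleft(73): [73, 98]
popright(): [73]
pushright(23): [73, 23]
pushright(25): [73, 23, 25]
popright(): [73, 23]
popright(): [73]
pushleft(69): [69, 73]
pushleft(57): [57, 69, 73]
popright(): [57, 69]
popright(): [57]

Answer: 57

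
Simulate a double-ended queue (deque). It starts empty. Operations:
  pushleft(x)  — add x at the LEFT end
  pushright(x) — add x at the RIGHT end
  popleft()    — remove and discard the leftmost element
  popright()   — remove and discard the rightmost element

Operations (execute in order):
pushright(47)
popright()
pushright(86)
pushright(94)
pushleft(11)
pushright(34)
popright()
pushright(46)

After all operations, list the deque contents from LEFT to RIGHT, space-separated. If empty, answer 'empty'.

Answer: 11 86 94 46

Derivation:
pushright(47): [47]
popright(): []
pushright(86): [86]
pushright(94): [86, 94]
pushleft(11): [11, 86, 94]
pushright(34): [11, 86, 94, 34]
popright(): [11, 86, 94]
pushright(46): [11, 86, 94, 46]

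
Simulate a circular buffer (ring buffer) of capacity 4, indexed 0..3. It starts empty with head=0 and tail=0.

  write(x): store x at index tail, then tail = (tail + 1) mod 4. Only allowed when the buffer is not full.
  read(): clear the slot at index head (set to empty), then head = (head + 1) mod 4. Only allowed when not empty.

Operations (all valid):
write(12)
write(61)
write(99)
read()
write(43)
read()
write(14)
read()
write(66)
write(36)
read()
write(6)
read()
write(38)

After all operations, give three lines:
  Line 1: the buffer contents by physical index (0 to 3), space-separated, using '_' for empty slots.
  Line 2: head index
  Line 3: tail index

write(12): buf=[12 _ _ _], head=0, tail=1, size=1
write(61): buf=[12 61 _ _], head=0, tail=2, size=2
write(99): buf=[12 61 99 _], head=0, tail=3, size=3
read(): buf=[_ 61 99 _], head=1, tail=3, size=2
write(43): buf=[_ 61 99 43], head=1, tail=0, size=3
read(): buf=[_ _ 99 43], head=2, tail=0, size=2
write(14): buf=[14 _ 99 43], head=2, tail=1, size=3
read(): buf=[14 _ _ 43], head=3, tail=1, size=2
write(66): buf=[14 66 _ 43], head=3, tail=2, size=3
write(36): buf=[14 66 36 43], head=3, tail=3, size=4
read(): buf=[14 66 36 _], head=0, tail=3, size=3
write(6): buf=[14 66 36 6], head=0, tail=0, size=4
read(): buf=[_ 66 36 6], head=1, tail=0, size=3
write(38): buf=[38 66 36 6], head=1, tail=1, size=4

Answer: 38 66 36 6
1
1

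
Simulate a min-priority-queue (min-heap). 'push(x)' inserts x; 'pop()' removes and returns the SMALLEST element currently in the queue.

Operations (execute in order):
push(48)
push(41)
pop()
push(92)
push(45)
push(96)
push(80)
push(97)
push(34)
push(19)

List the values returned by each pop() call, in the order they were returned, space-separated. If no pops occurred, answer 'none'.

Answer: 41

Derivation:
push(48): heap contents = [48]
push(41): heap contents = [41, 48]
pop() → 41: heap contents = [48]
push(92): heap contents = [48, 92]
push(45): heap contents = [45, 48, 92]
push(96): heap contents = [45, 48, 92, 96]
push(80): heap contents = [45, 48, 80, 92, 96]
push(97): heap contents = [45, 48, 80, 92, 96, 97]
push(34): heap contents = [34, 45, 48, 80, 92, 96, 97]
push(19): heap contents = [19, 34, 45, 48, 80, 92, 96, 97]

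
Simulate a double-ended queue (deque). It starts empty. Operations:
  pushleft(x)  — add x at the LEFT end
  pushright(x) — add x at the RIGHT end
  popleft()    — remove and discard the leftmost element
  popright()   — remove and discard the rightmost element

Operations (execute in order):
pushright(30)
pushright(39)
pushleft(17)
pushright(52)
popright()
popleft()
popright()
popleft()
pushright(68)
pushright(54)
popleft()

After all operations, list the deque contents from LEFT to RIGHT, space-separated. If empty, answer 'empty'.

Answer: 54

Derivation:
pushright(30): [30]
pushright(39): [30, 39]
pushleft(17): [17, 30, 39]
pushright(52): [17, 30, 39, 52]
popright(): [17, 30, 39]
popleft(): [30, 39]
popright(): [30]
popleft(): []
pushright(68): [68]
pushright(54): [68, 54]
popleft(): [54]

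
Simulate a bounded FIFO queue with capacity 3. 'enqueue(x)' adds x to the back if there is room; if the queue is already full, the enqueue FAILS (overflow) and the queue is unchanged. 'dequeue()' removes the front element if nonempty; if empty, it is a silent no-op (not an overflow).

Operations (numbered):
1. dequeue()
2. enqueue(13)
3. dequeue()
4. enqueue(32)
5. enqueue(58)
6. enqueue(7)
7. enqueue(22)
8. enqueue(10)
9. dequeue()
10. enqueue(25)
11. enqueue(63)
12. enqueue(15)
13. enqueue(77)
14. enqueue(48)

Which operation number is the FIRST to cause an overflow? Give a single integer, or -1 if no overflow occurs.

Answer: 7

Derivation:
1. dequeue(): empty, no-op, size=0
2. enqueue(13): size=1
3. dequeue(): size=0
4. enqueue(32): size=1
5. enqueue(58): size=2
6. enqueue(7): size=3
7. enqueue(22): size=3=cap → OVERFLOW (fail)
8. enqueue(10): size=3=cap → OVERFLOW (fail)
9. dequeue(): size=2
10. enqueue(25): size=3
11. enqueue(63): size=3=cap → OVERFLOW (fail)
12. enqueue(15): size=3=cap → OVERFLOW (fail)
13. enqueue(77): size=3=cap → OVERFLOW (fail)
14. enqueue(48): size=3=cap → OVERFLOW (fail)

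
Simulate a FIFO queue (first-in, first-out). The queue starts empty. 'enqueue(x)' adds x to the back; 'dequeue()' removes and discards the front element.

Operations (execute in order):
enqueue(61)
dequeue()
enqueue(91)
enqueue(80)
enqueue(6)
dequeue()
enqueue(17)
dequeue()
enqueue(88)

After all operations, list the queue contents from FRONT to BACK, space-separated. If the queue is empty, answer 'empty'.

Answer: 6 17 88

Derivation:
enqueue(61): [61]
dequeue(): []
enqueue(91): [91]
enqueue(80): [91, 80]
enqueue(6): [91, 80, 6]
dequeue(): [80, 6]
enqueue(17): [80, 6, 17]
dequeue(): [6, 17]
enqueue(88): [6, 17, 88]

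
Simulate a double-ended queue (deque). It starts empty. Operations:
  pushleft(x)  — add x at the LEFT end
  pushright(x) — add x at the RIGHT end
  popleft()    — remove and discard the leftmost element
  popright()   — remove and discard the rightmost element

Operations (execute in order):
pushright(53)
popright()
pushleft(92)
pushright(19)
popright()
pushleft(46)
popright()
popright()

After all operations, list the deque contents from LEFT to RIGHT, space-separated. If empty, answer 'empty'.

Answer: empty

Derivation:
pushright(53): [53]
popright(): []
pushleft(92): [92]
pushright(19): [92, 19]
popright(): [92]
pushleft(46): [46, 92]
popright(): [46]
popright(): []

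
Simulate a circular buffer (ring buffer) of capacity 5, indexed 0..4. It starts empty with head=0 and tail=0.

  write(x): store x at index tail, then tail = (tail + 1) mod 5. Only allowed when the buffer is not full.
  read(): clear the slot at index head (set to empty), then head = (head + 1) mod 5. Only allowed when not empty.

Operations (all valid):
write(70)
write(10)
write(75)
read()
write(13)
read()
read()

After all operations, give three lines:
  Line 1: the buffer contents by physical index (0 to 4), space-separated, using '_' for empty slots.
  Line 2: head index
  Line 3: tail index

write(70): buf=[70 _ _ _ _], head=0, tail=1, size=1
write(10): buf=[70 10 _ _ _], head=0, tail=2, size=2
write(75): buf=[70 10 75 _ _], head=0, tail=3, size=3
read(): buf=[_ 10 75 _ _], head=1, tail=3, size=2
write(13): buf=[_ 10 75 13 _], head=1, tail=4, size=3
read(): buf=[_ _ 75 13 _], head=2, tail=4, size=2
read(): buf=[_ _ _ 13 _], head=3, tail=4, size=1

Answer: _ _ _ 13 _
3
4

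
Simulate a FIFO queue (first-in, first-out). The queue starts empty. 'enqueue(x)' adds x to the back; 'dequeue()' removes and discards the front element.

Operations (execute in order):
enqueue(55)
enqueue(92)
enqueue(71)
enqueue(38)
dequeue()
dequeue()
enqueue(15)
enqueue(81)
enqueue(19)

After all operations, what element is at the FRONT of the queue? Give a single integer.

Answer: 71

Derivation:
enqueue(55): queue = [55]
enqueue(92): queue = [55, 92]
enqueue(71): queue = [55, 92, 71]
enqueue(38): queue = [55, 92, 71, 38]
dequeue(): queue = [92, 71, 38]
dequeue(): queue = [71, 38]
enqueue(15): queue = [71, 38, 15]
enqueue(81): queue = [71, 38, 15, 81]
enqueue(19): queue = [71, 38, 15, 81, 19]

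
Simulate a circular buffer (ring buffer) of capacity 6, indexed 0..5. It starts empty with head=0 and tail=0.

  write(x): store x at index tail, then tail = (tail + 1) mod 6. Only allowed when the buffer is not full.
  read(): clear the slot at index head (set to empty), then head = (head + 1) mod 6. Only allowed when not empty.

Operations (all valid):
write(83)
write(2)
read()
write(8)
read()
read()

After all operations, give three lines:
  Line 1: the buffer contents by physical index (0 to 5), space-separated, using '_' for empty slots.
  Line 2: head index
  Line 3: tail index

write(83): buf=[83 _ _ _ _ _], head=0, tail=1, size=1
write(2): buf=[83 2 _ _ _ _], head=0, tail=2, size=2
read(): buf=[_ 2 _ _ _ _], head=1, tail=2, size=1
write(8): buf=[_ 2 8 _ _ _], head=1, tail=3, size=2
read(): buf=[_ _ 8 _ _ _], head=2, tail=3, size=1
read(): buf=[_ _ _ _ _ _], head=3, tail=3, size=0

Answer: _ _ _ _ _ _
3
3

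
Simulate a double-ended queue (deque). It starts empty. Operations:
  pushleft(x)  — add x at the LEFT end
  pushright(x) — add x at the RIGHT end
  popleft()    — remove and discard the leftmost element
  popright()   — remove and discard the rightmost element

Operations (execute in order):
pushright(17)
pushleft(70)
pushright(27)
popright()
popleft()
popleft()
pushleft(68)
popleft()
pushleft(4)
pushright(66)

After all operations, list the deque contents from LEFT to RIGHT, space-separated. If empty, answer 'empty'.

pushright(17): [17]
pushleft(70): [70, 17]
pushright(27): [70, 17, 27]
popright(): [70, 17]
popleft(): [17]
popleft(): []
pushleft(68): [68]
popleft(): []
pushleft(4): [4]
pushright(66): [4, 66]

Answer: 4 66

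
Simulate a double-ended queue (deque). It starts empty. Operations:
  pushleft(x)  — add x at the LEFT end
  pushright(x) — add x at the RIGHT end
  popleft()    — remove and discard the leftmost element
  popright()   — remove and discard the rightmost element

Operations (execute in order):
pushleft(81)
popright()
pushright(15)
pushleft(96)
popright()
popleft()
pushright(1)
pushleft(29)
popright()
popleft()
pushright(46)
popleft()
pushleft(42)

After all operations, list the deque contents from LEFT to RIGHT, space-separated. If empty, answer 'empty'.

pushleft(81): [81]
popright(): []
pushright(15): [15]
pushleft(96): [96, 15]
popright(): [96]
popleft(): []
pushright(1): [1]
pushleft(29): [29, 1]
popright(): [29]
popleft(): []
pushright(46): [46]
popleft(): []
pushleft(42): [42]

Answer: 42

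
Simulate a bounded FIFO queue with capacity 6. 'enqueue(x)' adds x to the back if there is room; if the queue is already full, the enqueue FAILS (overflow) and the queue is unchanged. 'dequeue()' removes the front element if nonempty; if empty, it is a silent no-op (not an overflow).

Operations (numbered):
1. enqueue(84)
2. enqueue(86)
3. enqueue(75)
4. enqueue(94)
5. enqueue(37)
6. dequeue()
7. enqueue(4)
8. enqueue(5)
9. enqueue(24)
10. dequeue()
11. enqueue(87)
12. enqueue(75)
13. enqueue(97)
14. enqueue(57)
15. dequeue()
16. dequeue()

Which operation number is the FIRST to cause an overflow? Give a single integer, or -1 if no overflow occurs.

Answer: 9

Derivation:
1. enqueue(84): size=1
2. enqueue(86): size=2
3. enqueue(75): size=3
4. enqueue(94): size=4
5. enqueue(37): size=5
6. dequeue(): size=4
7. enqueue(4): size=5
8. enqueue(5): size=6
9. enqueue(24): size=6=cap → OVERFLOW (fail)
10. dequeue(): size=5
11. enqueue(87): size=6
12. enqueue(75): size=6=cap → OVERFLOW (fail)
13. enqueue(97): size=6=cap → OVERFLOW (fail)
14. enqueue(57): size=6=cap → OVERFLOW (fail)
15. dequeue(): size=5
16. dequeue(): size=4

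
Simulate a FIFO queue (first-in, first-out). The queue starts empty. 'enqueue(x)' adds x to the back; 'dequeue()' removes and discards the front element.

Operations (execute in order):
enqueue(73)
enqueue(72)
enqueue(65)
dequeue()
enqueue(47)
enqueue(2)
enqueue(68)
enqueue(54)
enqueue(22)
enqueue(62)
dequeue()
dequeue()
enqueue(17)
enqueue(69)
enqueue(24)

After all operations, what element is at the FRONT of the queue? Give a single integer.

enqueue(73): queue = [73]
enqueue(72): queue = [73, 72]
enqueue(65): queue = [73, 72, 65]
dequeue(): queue = [72, 65]
enqueue(47): queue = [72, 65, 47]
enqueue(2): queue = [72, 65, 47, 2]
enqueue(68): queue = [72, 65, 47, 2, 68]
enqueue(54): queue = [72, 65, 47, 2, 68, 54]
enqueue(22): queue = [72, 65, 47, 2, 68, 54, 22]
enqueue(62): queue = [72, 65, 47, 2, 68, 54, 22, 62]
dequeue(): queue = [65, 47, 2, 68, 54, 22, 62]
dequeue(): queue = [47, 2, 68, 54, 22, 62]
enqueue(17): queue = [47, 2, 68, 54, 22, 62, 17]
enqueue(69): queue = [47, 2, 68, 54, 22, 62, 17, 69]
enqueue(24): queue = [47, 2, 68, 54, 22, 62, 17, 69, 24]

Answer: 47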